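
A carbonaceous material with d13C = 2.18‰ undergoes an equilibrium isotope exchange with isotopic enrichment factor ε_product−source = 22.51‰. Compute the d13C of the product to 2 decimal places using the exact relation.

To first order, δ_product ≈ δ_source + ε = 24.69‰.
Exactly, δ_product = (δ_source + 1000)·(ε/1000 + 1) − 1000.
δ_product = (2.18 + 1000) × (22.51/1000 + 1) − 1000
δ_product = 24.739‰

24.74‰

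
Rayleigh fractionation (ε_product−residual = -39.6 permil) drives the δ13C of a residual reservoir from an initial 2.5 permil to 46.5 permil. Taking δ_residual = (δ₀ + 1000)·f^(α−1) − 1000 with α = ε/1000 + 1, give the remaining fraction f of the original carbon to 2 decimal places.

0.34

α − 1 = ε/1000 = -0.0396
(δ_res + 1000)/(δ₀ + 1000) = (46.5 + 1000)/(2.5 + 1000) = 1046.5/1002.5 = 1.043890
f = 1.043890^(1/-0.0396) = exp(ln(1.043890)/-0.0396) = exp(0.04295/-0.0396)
f = exp(-1.0847) = 0.3380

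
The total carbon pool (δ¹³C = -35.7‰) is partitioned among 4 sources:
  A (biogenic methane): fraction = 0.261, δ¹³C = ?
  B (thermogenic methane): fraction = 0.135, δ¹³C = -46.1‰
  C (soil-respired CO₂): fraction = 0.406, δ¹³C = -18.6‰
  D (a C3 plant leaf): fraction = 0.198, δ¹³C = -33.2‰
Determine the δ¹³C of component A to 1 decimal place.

Isotope mass balance: δ_bulk = Σ fᵢ·δᵢ.
-35.7 = 0.261×δ_A + 0.135×(-46.1) + 0.406×(-18.6) + 0.198×(-33.2)
0.261·δ_A = -35.7 − (-20.349) = -15.351
δ_A = -15.351 / 0.261 = -58.82‰

-58.8‰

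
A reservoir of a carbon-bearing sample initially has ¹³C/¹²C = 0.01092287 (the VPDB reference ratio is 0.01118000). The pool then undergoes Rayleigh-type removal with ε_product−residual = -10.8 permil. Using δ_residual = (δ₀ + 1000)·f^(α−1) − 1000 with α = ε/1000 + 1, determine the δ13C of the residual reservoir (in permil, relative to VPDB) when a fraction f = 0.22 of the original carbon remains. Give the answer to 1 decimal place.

δ₀ = (0.01092287/0.01118000 − 1)×1000 = (0.977001 − 1)×1000 = -22.999 permil
α − 1 = ε/1000 = -0.0108
f^(α−1) = 0.22^(-0.0108) = 1.016487
δ_res = (-22.999 + 1000) × 1.016487 − 1000 = 993.109 − 1000 = -6.89 permil

-6.9 permil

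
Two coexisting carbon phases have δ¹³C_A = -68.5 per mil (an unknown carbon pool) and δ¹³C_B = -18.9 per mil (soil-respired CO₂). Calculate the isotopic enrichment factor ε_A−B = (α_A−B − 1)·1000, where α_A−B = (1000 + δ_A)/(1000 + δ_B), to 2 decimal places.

-50.56 per mil

α_A−B = (1000 + -68.5) / (1000 + -18.9) = 931.5 / 981.1 = 0.949445
ε_A−B = (0.949445 − 1) × 1000 = -50.555 per mil
(The approximation ε ≈ δ_A − δ_B would give -49.6 per mil.)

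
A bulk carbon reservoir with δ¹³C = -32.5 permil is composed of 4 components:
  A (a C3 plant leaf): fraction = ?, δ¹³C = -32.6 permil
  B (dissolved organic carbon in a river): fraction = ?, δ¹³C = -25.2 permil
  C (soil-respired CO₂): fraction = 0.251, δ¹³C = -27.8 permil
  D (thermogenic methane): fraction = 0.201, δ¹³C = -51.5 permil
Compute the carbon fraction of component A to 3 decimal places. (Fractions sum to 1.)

Let f_A and f_B be the unknown fractions; fractions sum to 1 so f_A + f_B = 0.548.
Mass balance: Σ fᵢ·δᵢ = δ_bulk ⇒ f_A·(-32.6) + f_B·(-25.2) = -32.5 − (-17.329) = -15.171
Substitute f_B = 0.548 − f_A:
f_A·(-32.6 − -25.2) = -15.171 − 0.548×(-25.2) = -1.361
f_A = -1.361 / -7.4 = 0.1839

0.184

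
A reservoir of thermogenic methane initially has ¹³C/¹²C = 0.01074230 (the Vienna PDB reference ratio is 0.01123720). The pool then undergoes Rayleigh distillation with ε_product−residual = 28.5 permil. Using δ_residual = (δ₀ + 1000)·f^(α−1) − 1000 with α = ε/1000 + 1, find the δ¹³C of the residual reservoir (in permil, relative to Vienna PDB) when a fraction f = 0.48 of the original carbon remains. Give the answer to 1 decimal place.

δ₀ = (0.01074230/0.01123720 − 1)×1000 = (0.955959 − 1)×1000 = -44.041 permil
α − 1 = ε/1000 = 0.0285
f^(α−1) = 0.48^(0.0285) = 0.979299
δ_res = (-44.041 + 1000) × 0.979299 − 1000 = 936.170 − 1000 = -63.83 permil

-63.8 permil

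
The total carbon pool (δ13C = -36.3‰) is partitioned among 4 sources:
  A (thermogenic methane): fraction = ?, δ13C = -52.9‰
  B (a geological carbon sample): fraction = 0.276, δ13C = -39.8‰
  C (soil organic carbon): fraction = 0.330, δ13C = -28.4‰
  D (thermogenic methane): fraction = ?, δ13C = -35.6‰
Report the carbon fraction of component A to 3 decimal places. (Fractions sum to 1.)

0.111

Let f_A and f_D be the unknown fractions; fractions sum to 1 so f_A + f_D = 0.394.
Mass balance: Σ fᵢ·δᵢ = δ_bulk ⇒ f_A·(-52.9) + f_D·(-35.6) = -36.3 − (-20.357) = -15.943
Substitute f_D = 0.394 − f_A:
f_A·(-52.9 − -35.6) = -15.943 − 0.394×(-35.6) = -1.917
f_A = -1.917 / -17.3 = 0.1108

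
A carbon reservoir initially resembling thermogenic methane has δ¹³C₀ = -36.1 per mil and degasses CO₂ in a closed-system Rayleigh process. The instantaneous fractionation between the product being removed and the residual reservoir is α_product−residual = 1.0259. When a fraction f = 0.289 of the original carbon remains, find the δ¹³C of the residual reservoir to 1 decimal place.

Rayleigh residual: δ_res = (δ₀ + 1000)·f^(α−1) − 1000
α − 1 = 0.02590
f^(α−1) = 0.289^(0.02590) = 0.968361
δ_res = (-36.1 + 1000) × 0.968361 − 1000 = 933.403 − 1000 = -66.60 per mil

-66.6 per mil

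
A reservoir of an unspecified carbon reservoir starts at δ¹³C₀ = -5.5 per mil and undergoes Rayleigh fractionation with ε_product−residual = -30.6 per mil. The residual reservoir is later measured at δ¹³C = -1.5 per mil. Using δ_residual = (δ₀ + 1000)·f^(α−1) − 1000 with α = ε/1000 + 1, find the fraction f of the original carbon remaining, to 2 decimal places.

0.88

α − 1 = ε/1000 = -0.0306
(δ_res + 1000)/(δ₀ + 1000) = (-1.5 + 1000)/(-5.5 + 1000) = 998.5/994.5 = 1.004022
f = 1.004022^(1/-0.0306) = exp(ln(1.004022)/-0.0306) = exp(0.00401/-0.0306)
f = exp(-0.1312) = 0.8771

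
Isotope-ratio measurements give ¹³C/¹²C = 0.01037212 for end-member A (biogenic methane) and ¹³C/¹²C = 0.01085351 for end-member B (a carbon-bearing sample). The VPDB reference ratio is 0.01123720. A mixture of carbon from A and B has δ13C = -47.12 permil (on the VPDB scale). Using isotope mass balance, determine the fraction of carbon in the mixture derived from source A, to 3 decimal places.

δ_A = (0.01037212/0.01123720 − 1)×1000 = (0.923016 − 1)×1000 = -76.984 permil
δ_B = (0.01085351/0.01123720 − 1)×1000 = (0.965855 − 1)×1000 = -34.145 permil
f_A = (δ_mix − δ_B)/(δ_A − δ_B) = (-47.12 − (-34.145))/(-76.984 − (-34.145))
f_A = -12.975 / -42.839 = 0.3029

0.303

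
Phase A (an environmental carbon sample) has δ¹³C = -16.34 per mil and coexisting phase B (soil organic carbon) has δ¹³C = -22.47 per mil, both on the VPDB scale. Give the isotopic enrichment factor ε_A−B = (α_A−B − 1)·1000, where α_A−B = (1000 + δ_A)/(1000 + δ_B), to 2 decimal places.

6.27 per mil

α_A−B = (1000 + -16.34) / (1000 + -22.47) = 983.66 / 977.53 = 1.006271
ε_A−B = (1.006271 − 1) × 1000 = 6.271 per mil
(The approximation ε ≈ δ_A − δ_B would give 6.13 per mil.)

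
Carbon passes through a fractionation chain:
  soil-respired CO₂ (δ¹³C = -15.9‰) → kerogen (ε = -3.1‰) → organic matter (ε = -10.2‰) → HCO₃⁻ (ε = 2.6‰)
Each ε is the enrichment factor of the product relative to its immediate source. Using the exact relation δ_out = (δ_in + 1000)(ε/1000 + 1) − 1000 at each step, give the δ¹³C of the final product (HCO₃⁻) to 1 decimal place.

-26.4‰

step 1: δ = (-15.90 + 1000)·(-3.1/1000 + 1) − 1000 = -18.95‰
step 2: δ = (-18.95 + 1000)·(-10.2/1000 + 1) − 1000 = -28.96‰
step 3: δ = (-28.96 + 1000)·(2.6/1000 + 1) − 1000 = -26.43‰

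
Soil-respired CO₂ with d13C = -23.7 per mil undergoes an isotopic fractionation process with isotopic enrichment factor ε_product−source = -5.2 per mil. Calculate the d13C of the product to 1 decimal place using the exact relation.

Exactly, δ_product = (δ_source + 1000)·(ε/1000 + 1) − 1000.
δ_product = (-23.7 + 1000) × (-5.2/1000 + 1) − 1000
δ_product = -28.78 per mil

-28.8 per mil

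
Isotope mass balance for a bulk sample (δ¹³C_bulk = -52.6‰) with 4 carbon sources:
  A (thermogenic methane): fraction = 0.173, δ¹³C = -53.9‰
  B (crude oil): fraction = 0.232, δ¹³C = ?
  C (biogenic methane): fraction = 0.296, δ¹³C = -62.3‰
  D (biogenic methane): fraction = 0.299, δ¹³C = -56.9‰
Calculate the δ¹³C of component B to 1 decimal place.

Isotope mass balance: δ_bulk = Σ fᵢ·δᵢ.
-52.6 = 0.173×(-53.9) + 0.232×δ_B + 0.296×(-62.3) + 0.299×(-56.9)
0.232·δ_B = -52.6 − (-44.779) = -7.821
δ_B = -7.821 / 0.232 = -33.71‰

-33.7‰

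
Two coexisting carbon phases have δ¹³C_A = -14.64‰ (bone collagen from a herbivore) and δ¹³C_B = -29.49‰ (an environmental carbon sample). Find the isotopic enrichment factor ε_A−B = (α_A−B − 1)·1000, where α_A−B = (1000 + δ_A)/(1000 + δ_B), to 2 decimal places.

α_A−B = (1000 + -14.64) / (1000 + -29.49) = 985.36 / 970.51 = 1.015301
ε_A−B = (1.015301 − 1) × 1000 = 15.301‰
(The approximation ε ≈ δ_A − δ_B would give 14.85‰.)

15.30‰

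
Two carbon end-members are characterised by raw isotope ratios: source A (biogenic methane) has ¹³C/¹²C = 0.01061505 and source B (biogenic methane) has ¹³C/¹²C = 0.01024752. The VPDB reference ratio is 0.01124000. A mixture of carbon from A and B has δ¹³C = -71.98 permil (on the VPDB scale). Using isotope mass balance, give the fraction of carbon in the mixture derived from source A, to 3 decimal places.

δ_A = (0.01061505/0.01124000 − 1)×1000 = (0.944399 − 1)×1000 = -55.601 permil
δ_B = (0.01024752/0.01124000 − 1)×1000 = (0.911701 − 1)×1000 = -88.299 permil
f_A = (δ_mix − δ_B)/(δ_A − δ_B) = (-71.98 − (-88.299))/(-55.601 − (-88.299))
f_A = 16.319 / 32.698 = 0.4991

0.499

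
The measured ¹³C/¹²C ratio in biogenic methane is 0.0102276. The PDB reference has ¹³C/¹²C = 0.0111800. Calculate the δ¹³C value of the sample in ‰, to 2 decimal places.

-85.19‰

δ¹³C = (R_sample / R_standard − 1) × 1000
R_sample / R_standard = 0.0102276 / 0.0111800 = 0.914812
δ¹³C = (0.914812 − 1) × 1000 = -85.188‰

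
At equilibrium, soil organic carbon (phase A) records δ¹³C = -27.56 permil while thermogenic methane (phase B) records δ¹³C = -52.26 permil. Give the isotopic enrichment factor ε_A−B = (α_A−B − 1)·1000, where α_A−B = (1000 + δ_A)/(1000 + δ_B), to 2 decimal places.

α_A−B = (1000 + -27.56) / (1000 + -52.26) = 972.44 / 947.74 = 1.026062
ε_A−B = (1.026062 − 1) × 1000 = 26.062 permil
(The approximation ε ≈ δ_A − δ_B would give 24.70 permil.)

26.06 permil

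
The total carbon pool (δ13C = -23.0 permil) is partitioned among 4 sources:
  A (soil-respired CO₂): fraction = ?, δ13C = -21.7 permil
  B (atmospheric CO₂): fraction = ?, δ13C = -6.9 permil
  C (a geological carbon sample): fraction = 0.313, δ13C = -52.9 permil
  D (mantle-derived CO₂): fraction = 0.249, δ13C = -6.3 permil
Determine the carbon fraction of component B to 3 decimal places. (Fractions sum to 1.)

Let f_B and f_A be the unknown fractions; fractions sum to 1 so f_B + f_A = 0.438.
Mass balance: Σ fᵢ·δᵢ = δ_bulk ⇒ f_B·(-6.9) + f_A·(-21.7) = -23.0 − (-18.126) = -4.874
Substitute f_A = 0.438 − f_B:
f_B·(-6.9 − -21.7) = -4.874 − 0.438×(-21.7) = 4.631
f_B = 4.631 / 14.8 = 0.3129

0.313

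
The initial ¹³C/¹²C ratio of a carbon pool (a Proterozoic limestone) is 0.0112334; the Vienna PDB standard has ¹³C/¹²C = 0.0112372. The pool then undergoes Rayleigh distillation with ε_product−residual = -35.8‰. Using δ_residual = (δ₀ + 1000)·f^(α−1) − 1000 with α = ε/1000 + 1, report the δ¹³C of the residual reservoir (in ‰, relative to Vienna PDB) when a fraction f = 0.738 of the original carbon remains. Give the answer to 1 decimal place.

δ₀ = (0.0112334/0.0112372 − 1)×1000 = (0.999662 − 1)×1000 = -0.338‰
α − 1 = ε/1000 = -0.0358
f^(α−1) = 0.738^(-0.0358) = 1.010936
δ_res = (-0.338 + 1000) × 1.010936 − 1000 = 1010.594 − 1000 = 10.59‰

10.6‰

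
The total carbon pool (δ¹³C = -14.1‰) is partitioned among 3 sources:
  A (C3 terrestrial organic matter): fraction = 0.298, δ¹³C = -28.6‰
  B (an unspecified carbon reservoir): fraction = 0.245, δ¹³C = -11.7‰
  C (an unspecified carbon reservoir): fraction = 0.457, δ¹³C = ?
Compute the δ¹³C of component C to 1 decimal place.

Isotope mass balance: δ_bulk = Σ fᵢ·δᵢ.
-14.1 = 0.298×(-28.6) + 0.245×(-11.7) + 0.457×δ_C
0.457·δ_C = -14.1 − (-11.389) = -2.711
δ_C = -2.711 / 0.457 = -5.93‰

-5.9‰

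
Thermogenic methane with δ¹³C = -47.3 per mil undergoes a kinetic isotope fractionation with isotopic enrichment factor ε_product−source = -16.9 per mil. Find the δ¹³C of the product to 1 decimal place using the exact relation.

-63.4 per mil

Exactly, δ_product = (δ_source + 1000)·(ε/1000 + 1) − 1000.
δ_product = (-47.3 + 1000) × (-16.9/1000 + 1) − 1000
δ_product = -63.40 per mil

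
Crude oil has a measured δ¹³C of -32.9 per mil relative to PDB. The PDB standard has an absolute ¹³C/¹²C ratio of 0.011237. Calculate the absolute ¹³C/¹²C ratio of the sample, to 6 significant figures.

0.0108673

R_sample = R_standard × (δ¹³C/1000 + 1)
R_sample = 0.011237 × (-32.9/1000 + 1) = 0.011237 × 0.967100
R_sample = 0.0108673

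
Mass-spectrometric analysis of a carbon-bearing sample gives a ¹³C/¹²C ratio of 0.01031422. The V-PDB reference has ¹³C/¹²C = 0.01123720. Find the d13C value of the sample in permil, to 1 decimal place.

-82.1 permil

d13C = (R_sample / R_standard − 1) × 1000
R_sample / R_standard = 0.01031422 / 0.01123720 = 0.917864
d13C = (0.917864 − 1) × 1000 = -82.14 permil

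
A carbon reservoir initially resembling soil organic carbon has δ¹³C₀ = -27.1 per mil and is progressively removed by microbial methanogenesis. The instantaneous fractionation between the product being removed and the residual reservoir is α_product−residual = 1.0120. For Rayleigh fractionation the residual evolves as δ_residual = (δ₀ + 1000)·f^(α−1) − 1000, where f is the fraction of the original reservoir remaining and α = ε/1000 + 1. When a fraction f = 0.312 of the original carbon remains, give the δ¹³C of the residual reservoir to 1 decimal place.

Rayleigh residual: δ_res = (δ₀ + 1000)·f^(α−1) − 1000
α − 1 = 0.01200
f^(α−1) = 0.312^(0.01200) = 0.986120
δ_res = (-27.1 + 1000) × 0.986120 − 1000 = 959.396 − 1000 = -40.60 per mil

-40.6 per mil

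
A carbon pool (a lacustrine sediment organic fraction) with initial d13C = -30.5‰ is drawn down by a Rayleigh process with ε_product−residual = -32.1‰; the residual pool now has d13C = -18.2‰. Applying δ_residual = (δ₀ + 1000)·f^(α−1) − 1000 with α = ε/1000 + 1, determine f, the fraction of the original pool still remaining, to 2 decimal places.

0.68

α − 1 = ε/1000 = -0.0321
(δ_res + 1000)/(δ₀ + 1000) = (-18.2 + 1000)/(-30.5 + 1000) = 981.8/969.5 = 1.012687
f = 1.012687^(1/-0.0321) = exp(ln(1.012687)/-0.0321) = exp(0.01261/-0.0321)
f = exp(-0.3927) = 0.6752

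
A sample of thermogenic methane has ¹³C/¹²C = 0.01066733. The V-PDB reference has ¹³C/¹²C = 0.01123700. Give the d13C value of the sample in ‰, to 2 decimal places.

d13C = (R_sample / R_standard − 1) × 1000
R_sample / R_standard = 0.01066733 / 0.01123700 = 0.949304
d13C = (0.949304 − 1) × 1000 = -50.696‰

-50.70‰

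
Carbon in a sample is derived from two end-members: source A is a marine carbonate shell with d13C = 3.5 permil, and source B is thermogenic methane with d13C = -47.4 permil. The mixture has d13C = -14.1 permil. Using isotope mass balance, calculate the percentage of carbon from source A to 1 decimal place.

65.4%

δ_mix = f_A·δ_A + (1 − f_A)·δ_B  ⇒  f_A = (δ_mix − δ_B)/(δ_A − δ_B)
f_A = (-14.1 − (-47.4)) / (3.5 − (-47.4))
f_A = 33.3 / 50.9 = 0.6542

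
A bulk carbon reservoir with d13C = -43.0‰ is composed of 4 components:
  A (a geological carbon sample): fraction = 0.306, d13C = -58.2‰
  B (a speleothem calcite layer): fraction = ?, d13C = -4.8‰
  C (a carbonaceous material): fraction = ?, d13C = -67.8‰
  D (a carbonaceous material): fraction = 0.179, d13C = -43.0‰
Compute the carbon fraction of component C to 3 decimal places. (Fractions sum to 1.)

Let f_C and f_B be the unknown fractions; fractions sum to 1 so f_C + f_B = 0.515.
Mass balance: Σ fᵢ·δᵢ = δ_bulk ⇒ f_C·(-67.8) + f_B·(-4.8) = -43.0 − (-25.506) = -17.494
Substitute f_B = 0.515 − f_C:
f_C·(-67.8 − -4.8) = -17.494 − 0.515×(-4.8) = -15.022
f_C = -15.022 / -63.0 = 0.2384

0.238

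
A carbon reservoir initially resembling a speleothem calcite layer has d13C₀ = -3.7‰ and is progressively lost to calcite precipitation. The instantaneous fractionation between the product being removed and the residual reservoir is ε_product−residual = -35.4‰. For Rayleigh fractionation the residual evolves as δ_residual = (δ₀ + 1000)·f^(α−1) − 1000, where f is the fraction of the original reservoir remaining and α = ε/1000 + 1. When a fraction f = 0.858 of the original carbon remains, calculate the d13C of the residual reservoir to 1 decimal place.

1.7‰

Rayleigh residual: δ_res = (δ₀ + 1000)·f^(α−1) − 1000
α = ε/1000 + 1 = 0.96460, so α − 1 = -0.03540
f^(α−1) = 0.858^(-0.03540) = 1.005436
δ_res = (-3.7 + 1000) × 1.005436 − 1000 = 1001.716 − 1000 = 1.72‰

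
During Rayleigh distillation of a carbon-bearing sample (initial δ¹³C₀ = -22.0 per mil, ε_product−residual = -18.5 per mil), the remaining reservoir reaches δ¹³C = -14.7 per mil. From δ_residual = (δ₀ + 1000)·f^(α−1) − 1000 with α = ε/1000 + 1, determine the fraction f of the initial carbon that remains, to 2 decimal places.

0.67

α − 1 = ε/1000 = -0.0185
(δ_res + 1000)/(δ₀ + 1000) = (-14.7 + 1000)/(-22.0 + 1000) = 985.3/978.0 = 1.007464
f = 1.007464^(1/-0.0185) = exp(ln(1.007464)/-0.0185) = exp(0.00744/-0.0185)
f = exp(-0.4020) = 0.6690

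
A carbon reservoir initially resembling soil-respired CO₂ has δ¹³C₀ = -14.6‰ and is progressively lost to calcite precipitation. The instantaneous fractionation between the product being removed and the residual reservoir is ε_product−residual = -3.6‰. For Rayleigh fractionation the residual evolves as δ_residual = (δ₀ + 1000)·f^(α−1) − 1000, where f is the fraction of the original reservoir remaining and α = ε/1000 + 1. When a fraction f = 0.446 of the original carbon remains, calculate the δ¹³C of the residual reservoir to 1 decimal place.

-11.7‰

Rayleigh residual: δ_res = (δ₀ + 1000)·f^(α−1) − 1000
α = ε/1000 + 1 = 0.99640, so α − 1 = -0.00360
f^(α−1) = 0.446^(-0.00360) = 1.002911
δ_res = (-14.6 + 1000) × 1.002911 − 1000 = 988.268 − 1000 = -11.73‰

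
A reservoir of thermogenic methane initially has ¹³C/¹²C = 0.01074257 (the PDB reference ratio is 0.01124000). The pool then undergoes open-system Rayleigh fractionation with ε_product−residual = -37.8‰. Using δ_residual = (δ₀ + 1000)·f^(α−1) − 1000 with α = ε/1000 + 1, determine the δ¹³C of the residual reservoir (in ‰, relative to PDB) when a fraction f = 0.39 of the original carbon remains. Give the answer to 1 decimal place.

-9.6‰

δ₀ = (0.01074257/0.01124000 − 1)×1000 = (0.955745 − 1)×1000 = -44.255‰
α − 1 = ε/1000 = -0.0378
f^(α−1) = 0.39^(-0.0378) = 1.036234
δ_res = (-44.255 + 1000) × 1.036234 − 1000 = 990.375 − 1000 = -9.63‰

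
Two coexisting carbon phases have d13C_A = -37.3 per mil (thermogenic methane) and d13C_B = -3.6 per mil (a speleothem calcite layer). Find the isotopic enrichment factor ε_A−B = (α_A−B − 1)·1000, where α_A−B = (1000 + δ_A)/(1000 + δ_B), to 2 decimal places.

α_A−B = (1000 + -37.3) / (1000 + -3.6) = 962.7 / 996.4 = 0.966178
ε_A−B = (0.966178 − 1) × 1000 = -33.822 per mil
(The approximation ε ≈ δ_A − δ_B would give -33.7 per mil.)

-33.82 per mil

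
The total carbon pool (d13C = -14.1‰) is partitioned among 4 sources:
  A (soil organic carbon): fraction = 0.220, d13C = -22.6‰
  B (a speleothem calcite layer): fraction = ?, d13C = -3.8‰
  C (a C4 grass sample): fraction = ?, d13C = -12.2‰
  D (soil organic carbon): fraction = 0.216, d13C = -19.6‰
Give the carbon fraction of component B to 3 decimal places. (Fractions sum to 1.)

0.236

Let f_B and f_C be the unknown fractions; fractions sum to 1 so f_B + f_C = 0.564.
Mass balance: Σ fᵢ·δᵢ = δ_bulk ⇒ f_B·(-3.8) + f_C·(-12.2) = -14.1 − (-9.206) = -4.894
Substitute f_C = 0.564 − f_B:
f_B·(-3.8 − -12.2) = -4.894 − 0.564×(-12.2) = 1.986
f_B = 1.986 / 8.4 = 0.2365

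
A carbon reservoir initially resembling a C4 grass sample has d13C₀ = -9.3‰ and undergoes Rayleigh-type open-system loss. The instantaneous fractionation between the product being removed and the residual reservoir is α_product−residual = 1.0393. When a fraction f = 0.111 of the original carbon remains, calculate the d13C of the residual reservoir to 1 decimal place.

Rayleigh residual: δ_res = (δ₀ + 1000)·f^(α−1) − 1000
α − 1 = 0.03930
f^(α−1) = 0.111^(0.03930) = 0.917236
δ_res = (-9.3 + 1000) × 0.917236 − 1000 = 908.706 − 1000 = -91.29‰

-91.3‰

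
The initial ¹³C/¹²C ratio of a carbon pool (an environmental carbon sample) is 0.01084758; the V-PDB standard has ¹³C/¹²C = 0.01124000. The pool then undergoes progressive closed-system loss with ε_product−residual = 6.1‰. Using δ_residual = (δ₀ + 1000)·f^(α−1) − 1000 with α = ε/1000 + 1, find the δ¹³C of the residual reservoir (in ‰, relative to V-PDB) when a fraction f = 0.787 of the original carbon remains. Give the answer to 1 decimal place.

δ₀ = (0.01084758/0.01124000 − 1)×1000 = (0.965087 − 1)×1000 = -34.913‰
α − 1 = ε/1000 = 0.0061
f^(α−1) = 0.787^(0.0061) = 0.998540
δ_res = (-34.913 + 1000) × 0.998540 − 1000 = 963.678 − 1000 = -36.32‰

-36.3‰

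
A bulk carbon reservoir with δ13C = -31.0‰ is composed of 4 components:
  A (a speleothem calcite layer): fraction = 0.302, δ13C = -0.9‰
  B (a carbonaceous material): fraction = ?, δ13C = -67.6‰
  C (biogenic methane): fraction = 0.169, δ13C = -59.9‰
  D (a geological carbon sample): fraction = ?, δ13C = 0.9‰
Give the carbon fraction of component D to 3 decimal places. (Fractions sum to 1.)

Let f_D and f_B be the unknown fractions; fractions sum to 1 so f_D + f_B = 0.529.
Mass balance: Σ fᵢ·δᵢ = δ_bulk ⇒ f_D·(0.9) + f_B·(-67.6) = -31.0 − (-10.395) = -20.605
Substitute f_B = 0.529 − f_D:
f_D·(0.9 − -67.6) = -20.605 − 0.529×(-67.6) = 15.155
f_D = 15.155 / 68.5 = 0.2212

0.221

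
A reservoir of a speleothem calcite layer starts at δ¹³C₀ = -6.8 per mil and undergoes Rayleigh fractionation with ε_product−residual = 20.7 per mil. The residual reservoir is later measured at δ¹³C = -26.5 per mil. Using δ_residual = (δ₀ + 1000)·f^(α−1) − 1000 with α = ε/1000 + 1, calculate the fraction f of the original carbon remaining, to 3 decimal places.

α − 1 = ε/1000 = 0.0207
(δ_res + 1000)/(δ₀ + 1000) = (-26.5 + 1000)/(-6.8 + 1000) = 973.5/993.2 = 0.980165
f = 0.980165^(1/0.0207) = exp(ln(0.980165)/0.0207) = exp(-0.02003/0.0207)
f = exp(-0.9678) = 0.3799

0.380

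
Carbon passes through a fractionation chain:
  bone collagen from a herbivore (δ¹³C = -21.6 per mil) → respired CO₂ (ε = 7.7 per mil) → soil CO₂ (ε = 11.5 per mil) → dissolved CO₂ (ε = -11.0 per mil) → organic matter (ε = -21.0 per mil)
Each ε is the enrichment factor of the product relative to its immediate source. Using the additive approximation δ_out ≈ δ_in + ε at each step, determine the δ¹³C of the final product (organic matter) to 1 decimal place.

-34.4 per mil

step 1: δ ≈ -21.6 + (7.7) = -13.9 per mil
step 2: δ ≈ -13.9 + (11.5) = -2.4 per mil
step 3: δ ≈ -2.4 + (-11.0) = -13.4 per mil
step 4: δ ≈ -13.4 + (-21.0) = -34.4 per mil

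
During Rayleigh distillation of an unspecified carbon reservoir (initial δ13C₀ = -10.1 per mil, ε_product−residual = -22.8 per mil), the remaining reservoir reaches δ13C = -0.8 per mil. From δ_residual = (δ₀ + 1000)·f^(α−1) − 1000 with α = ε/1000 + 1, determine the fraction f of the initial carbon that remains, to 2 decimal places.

α − 1 = ε/1000 = -0.0228
(δ_res + 1000)/(δ₀ + 1000) = (-0.8 + 1000)/(-10.1 + 1000) = 999.2/989.9 = 1.009395
f = 1.009395^(1/-0.0228) = exp(ln(1.009395)/-0.0228) = exp(0.00935/-0.0228)
f = exp(-0.4101) = 0.6636

0.66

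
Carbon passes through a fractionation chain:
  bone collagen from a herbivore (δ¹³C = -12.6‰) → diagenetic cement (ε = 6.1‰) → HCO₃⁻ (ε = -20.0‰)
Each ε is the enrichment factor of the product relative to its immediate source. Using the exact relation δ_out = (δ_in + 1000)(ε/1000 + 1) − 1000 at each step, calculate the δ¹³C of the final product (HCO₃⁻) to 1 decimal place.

step 1: δ = (-12.60 + 1000)·(6.1/1000 + 1) − 1000 = -6.58‰
step 2: δ = (-6.58 + 1000)·(-20.0/1000 + 1) − 1000 = -26.45‰

-26.4‰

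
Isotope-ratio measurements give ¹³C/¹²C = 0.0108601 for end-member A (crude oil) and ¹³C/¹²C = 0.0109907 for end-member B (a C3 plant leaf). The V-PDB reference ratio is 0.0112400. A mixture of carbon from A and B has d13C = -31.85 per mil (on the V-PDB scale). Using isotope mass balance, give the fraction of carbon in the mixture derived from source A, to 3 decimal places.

0.832

δ_A = (0.0108601/0.0112400 − 1)×1000 = (0.966201 − 1)×1000 = -33.799 per mil
δ_B = (0.0109907/0.0112400 − 1)×1000 = (0.977820 − 1)×1000 = -22.180 per mil
f_A = (δ_mix − δ_B)/(δ_A − δ_B) = (-31.85 − (-22.180))/(-33.799 − (-22.180))
f_A = -9.670 / -11.619 = 0.8323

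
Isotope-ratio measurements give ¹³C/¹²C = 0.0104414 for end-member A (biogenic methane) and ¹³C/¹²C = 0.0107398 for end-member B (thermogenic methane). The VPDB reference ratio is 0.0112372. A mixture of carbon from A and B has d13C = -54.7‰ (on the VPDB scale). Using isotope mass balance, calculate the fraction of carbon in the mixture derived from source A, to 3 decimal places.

0.393

δ_A = (0.0104414/0.0112372 − 1)×1000 = (0.929182 − 1)×1000 = -70.818‰
δ_B = (0.0107398/0.0112372 − 1)×1000 = (0.955736 − 1)×1000 = -44.264‰
f_A = (δ_mix − δ_B)/(δ_A − δ_B) = (-54.7 − (-44.264))/(-70.818 − (-44.264))
f_A = -10.436 / -26.555 = 0.3930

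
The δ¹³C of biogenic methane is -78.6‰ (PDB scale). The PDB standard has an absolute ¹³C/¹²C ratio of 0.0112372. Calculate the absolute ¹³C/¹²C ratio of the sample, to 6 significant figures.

R_sample = R_standard × (δ¹³C/1000 + 1)
R_sample = 0.0112372 × (-78.6/1000 + 1) = 0.0112372 × 0.921400
R_sample = 0.0103540

0.0103540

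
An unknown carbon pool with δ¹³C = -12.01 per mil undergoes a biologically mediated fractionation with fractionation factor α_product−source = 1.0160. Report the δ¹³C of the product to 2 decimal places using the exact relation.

3.80 per mil

δ_product = (δ_source + 1000)·α − 1000
δ_product = (-12.01 + 1000) × 1.0160 − 1000
δ_product = 1003.798 − 1000 = 3.798 per mil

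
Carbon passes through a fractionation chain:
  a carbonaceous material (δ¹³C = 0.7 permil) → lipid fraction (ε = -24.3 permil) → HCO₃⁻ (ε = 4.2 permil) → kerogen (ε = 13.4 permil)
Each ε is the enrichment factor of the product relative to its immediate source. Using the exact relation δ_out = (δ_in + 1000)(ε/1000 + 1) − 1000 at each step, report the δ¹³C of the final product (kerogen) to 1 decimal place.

step 1: δ = (0.70 + 1000)·(-24.3/1000 + 1) − 1000 = -23.62 permil
step 2: δ = (-23.62 + 1000)·(4.2/1000 + 1) − 1000 = -19.52 permil
step 3: δ = (-19.52 + 1000)·(13.4/1000 + 1) − 1000 = -6.38 permil

-6.4 permil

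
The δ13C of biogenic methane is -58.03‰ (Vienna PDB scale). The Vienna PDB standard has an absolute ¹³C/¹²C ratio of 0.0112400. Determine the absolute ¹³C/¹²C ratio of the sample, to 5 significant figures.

R_sample = R_standard × (δ13C/1000 + 1)
R_sample = 0.0112400 × (-58.03/1000 + 1) = 0.0112400 × 0.941970
R_sample = 0.0105877

0.010588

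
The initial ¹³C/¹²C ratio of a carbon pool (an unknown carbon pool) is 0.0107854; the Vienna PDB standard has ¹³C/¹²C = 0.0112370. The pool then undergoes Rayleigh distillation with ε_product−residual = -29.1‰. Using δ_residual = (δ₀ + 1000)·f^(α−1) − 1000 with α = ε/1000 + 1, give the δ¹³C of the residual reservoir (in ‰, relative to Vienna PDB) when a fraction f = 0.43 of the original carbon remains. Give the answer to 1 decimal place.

-16.3‰

δ₀ = (0.0107854/0.0112370 − 1)×1000 = (0.959811 − 1)×1000 = -40.189‰
α − 1 = ε/1000 = -0.0291
f^(α−1) = 0.43^(-0.0291) = 1.024864
δ_res = (-40.189 + 1000) × 1.024864 − 1000 = 983.676 − 1000 = -16.32‰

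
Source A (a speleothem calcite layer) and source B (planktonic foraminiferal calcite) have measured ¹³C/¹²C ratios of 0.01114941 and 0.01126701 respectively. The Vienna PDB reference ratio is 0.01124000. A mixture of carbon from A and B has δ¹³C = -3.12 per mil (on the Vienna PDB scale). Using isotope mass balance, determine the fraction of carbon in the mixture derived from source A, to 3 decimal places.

δ_A = (0.01114941/0.01124000 − 1)×1000 = (0.991940 − 1)×1000 = -8.060 per mil
δ_B = (0.01126701/0.01124000 − 1)×1000 = (1.002403 − 1)×1000 = 2.403 per mil
f_A = (δ_mix − δ_B)/(δ_A − δ_B) = (-3.12 − (2.403))/(-8.060 − (2.403))
f_A = -5.523 / -10.463 = 0.5279

0.528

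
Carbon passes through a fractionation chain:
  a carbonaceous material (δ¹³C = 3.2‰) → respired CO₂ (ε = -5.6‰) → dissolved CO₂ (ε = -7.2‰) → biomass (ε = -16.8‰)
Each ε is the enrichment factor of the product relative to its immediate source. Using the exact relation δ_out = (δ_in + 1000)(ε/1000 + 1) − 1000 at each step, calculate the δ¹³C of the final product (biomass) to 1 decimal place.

-26.2‰

step 1: δ = (3.20 + 1000)·(-5.6/1000 + 1) − 1000 = -2.42‰
step 2: δ = (-2.42 + 1000)·(-7.2/1000 + 1) − 1000 = -9.60‰
step 3: δ = (-9.60 + 1000)·(-16.8/1000 + 1) − 1000 = -26.24‰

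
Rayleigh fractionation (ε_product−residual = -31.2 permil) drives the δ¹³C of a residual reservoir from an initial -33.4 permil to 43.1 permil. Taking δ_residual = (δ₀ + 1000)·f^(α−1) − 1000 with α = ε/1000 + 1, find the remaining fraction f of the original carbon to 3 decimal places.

α − 1 = ε/1000 = -0.0312
(δ_res + 1000)/(δ₀ + 1000) = (43.1 + 1000)/(-33.4 + 1000) = 1043.1/966.6 = 1.079143
f = 1.079143^(1/-0.0312) = exp(ln(1.079143)/-0.0312) = exp(0.07617/-0.0312)
f = exp(-2.4413) = 0.0871

0.087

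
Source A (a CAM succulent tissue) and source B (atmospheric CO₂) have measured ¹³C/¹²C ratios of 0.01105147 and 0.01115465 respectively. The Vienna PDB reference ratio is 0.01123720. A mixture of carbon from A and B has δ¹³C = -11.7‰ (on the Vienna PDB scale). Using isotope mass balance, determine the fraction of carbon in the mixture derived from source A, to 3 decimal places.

0.474

δ_A = (0.01105147/0.01123720 − 1)×1000 = (0.983472 − 1)×1000 = -16.528‰
δ_B = (0.01115465/0.01123720 − 1)×1000 = (0.992654 − 1)×1000 = -7.346‰
f_A = (δ_mix − δ_B)/(δ_A − δ_B) = (-11.7 − (-7.346))/(-16.528 − (-7.346))
f_A = -4.354 / -9.182 = 0.4742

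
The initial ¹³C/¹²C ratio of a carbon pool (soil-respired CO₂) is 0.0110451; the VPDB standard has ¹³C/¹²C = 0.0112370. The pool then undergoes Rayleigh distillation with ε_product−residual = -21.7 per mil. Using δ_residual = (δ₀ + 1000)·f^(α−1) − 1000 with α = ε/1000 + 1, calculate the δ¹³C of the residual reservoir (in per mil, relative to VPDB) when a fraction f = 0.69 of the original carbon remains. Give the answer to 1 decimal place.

δ₀ = (0.0110451/0.0112370 − 1)×1000 = (0.982922 − 1)×1000 = -17.078 per mil
α − 1 = ε/1000 = -0.0217
f^(α−1) = 0.69^(-0.0217) = 1.008085
δ_res = (-17.078 + 1000) × 1.008085 − 1000 = 990.869 − 1000 = -9.13 per mil

-9.1 per mil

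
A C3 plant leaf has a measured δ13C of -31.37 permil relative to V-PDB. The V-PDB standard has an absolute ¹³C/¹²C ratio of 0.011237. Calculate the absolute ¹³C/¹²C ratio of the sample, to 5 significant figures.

0.010884

R_sample = R_standard × (δ13C/1000 + 1)
R_sample = 0.011237 × (-31.37/1000 + 1) = 0.011237 × 0.968630
R_sample = 0.0108845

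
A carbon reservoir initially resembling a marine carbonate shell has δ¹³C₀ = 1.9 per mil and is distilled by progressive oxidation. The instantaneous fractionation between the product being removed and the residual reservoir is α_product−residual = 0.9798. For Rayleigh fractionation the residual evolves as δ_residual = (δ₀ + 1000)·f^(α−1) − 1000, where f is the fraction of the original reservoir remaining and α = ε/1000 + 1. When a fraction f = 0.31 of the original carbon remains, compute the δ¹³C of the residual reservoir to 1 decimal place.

Rayleigh residual: δ_res = (δ₀ + 1000)·f^(α−1) − 1000
α − 1 = -0.02020
f^(α−1) = 0.31^(-0.02020) = 1.023940
δ_res = (1.9 + 1000) × 1.023940 − 1000 = 1025.885 − 1000 = 25.89 per mil

25.9 per mil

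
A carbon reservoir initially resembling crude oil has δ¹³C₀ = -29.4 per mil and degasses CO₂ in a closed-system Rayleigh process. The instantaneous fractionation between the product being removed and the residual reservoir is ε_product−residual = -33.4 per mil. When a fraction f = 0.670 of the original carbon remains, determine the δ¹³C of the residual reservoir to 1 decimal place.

-16.3 per mil

Rayleigh residual: δ_res = (δ₀ + 1000)·f^(α−1) − 1000
α = ε/1000 + 1 = 0.96660, so α − 1 = -0.03340
f^(α−1) = 0.670^(-0.03340) = 1.013466
δ_res = (-29.4 + 1000) × 1.013466 − 1000 = 983.670 − 1000 = -16.33 per mil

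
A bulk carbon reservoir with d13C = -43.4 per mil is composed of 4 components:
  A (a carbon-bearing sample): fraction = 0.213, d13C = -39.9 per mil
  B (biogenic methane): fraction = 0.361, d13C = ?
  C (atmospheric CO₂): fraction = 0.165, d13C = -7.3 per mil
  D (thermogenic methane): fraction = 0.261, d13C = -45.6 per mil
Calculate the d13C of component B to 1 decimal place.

Isotope mass balance: δ_bulk = Σ fᵢ·δᵢ.
-43.4 = 0.213×(-39.9) + 0.361×δ_B + 0.165×(-7.3) + 0.261×(-45.6)
0.361·δ_B = -43.4 − (-21.605) = -21.795
δ_B = -21.795 / 0.361 = -60.37 per mil

-60.4 per mil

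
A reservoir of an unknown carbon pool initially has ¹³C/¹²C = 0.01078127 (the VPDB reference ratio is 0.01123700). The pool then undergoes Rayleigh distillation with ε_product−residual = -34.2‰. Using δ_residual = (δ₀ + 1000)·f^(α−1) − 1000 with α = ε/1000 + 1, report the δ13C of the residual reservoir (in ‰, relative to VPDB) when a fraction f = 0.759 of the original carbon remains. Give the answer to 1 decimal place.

δ₀ = (0.01078127/0.01123700 − 1)×1000 = (0.959444 − 1)×1000 = -40.556‰
α − 1 = ε/1000 = -0.0342
f^(α−1) = 0.759^(-0.0342) = 1.009475
δ_res = (-40.556 + 1000) × 1.009475 − 1000 = 968.535 − 1000 = -31.47‰

-31.5‰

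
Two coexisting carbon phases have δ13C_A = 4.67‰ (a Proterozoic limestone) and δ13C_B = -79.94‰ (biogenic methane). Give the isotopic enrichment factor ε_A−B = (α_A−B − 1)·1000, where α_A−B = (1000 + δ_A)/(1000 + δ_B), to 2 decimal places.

α_A−B = (1000 + 4.67) / (1000 + -79.94) = 1004.67 / 920.06 = 1.091961
ε_A−B = (1.091961 − 1) × 1000 = 91.961‰
(The approximation ε ≈ δ_A − δ_B would give 84.61‰.)

91.96‰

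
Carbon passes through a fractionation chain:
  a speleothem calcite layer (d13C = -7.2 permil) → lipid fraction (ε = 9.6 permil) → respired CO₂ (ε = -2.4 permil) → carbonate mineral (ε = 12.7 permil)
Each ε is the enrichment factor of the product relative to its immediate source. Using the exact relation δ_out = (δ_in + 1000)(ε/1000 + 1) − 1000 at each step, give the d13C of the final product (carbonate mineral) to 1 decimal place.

step 1: δ = (-7.20 + 1000)·(9.6/1000 + 1) − 1000 = 2.33 permil
step 2: δ = (2.33 + 1000)·(-2.4/1000 + 1) − 1000 = -0.07 permil
step 3: δ = (-0.07 + 1000)·(12.7/1000 + 1) − 1000 = 12.62 permil

12.6 permil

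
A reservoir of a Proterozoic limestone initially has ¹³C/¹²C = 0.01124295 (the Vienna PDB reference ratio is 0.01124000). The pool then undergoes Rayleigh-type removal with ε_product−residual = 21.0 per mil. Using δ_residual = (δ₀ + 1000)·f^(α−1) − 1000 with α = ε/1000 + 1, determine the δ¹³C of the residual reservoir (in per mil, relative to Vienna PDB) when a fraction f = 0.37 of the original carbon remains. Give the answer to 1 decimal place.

δ₀ = (0.01124295/0.01124000 − 1)×1000 = (1.000262 − 1)×1000 = 0.262 per mil
α − 1 = ε/1000 = 0.0210
f^(α−1) = 0.37^(0.0210) = 0.979337
δ_res = (0.262 + 1000) × 0.979337 − 1000 = 979.594 − 1000 = -20.41 per mil

-20.4 per mil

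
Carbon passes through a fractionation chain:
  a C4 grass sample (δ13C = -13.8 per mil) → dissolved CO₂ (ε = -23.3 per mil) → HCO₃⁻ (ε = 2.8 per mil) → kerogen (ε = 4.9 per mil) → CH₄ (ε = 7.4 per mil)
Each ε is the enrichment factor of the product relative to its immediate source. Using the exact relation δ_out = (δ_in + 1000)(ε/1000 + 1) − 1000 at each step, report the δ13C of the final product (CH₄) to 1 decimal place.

-22.2 per mil

step 1: δ = (-13.80 + 1000)·(-23.3/1000 + 1) − 1000 = -36.78 per mil
step 2: δ = (-36.78 + 1000)·(2.8/1000 + 1) − 1000 = -34.08 per mil
step 3: δ = (-34.08 + 1000)·(4.9/1000 + 1) − 1000 = -29.35 per mil
step 4: δ = (-29.35 + 1000)·(7.4/1000 + 1) − 1000 = -22.17 per mil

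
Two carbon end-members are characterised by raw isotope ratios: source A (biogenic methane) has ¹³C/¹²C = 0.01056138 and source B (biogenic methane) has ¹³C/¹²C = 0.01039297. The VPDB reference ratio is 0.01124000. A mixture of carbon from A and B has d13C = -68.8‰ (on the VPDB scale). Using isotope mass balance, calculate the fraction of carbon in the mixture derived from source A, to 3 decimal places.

0.438

δ_A = (0.01056138/0.01124000 − 1)×1000 = (0.939625 − 1)×1000 = -60.375‰
δ_B = (0.01039297/0.01124000 − 1)×1000 = (0.924641 − 1)×1000 = -75.359‰
f_A = (δ_mix − δ_B)/(δ_A − δ_B) = (-68.8 − (-75.359))/(-60.375 − (-75.359))
f_A = 6.559 / 14.983 = 0.4377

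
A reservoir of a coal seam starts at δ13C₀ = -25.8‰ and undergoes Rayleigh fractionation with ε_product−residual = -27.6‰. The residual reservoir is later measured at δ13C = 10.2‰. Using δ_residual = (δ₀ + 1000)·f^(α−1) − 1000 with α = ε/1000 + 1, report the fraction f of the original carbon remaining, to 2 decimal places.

α − 1 = ε/1000 = -0.0276
(δ_res + 1000)/(δ₀ + 1000) = (10.2 + 1000)/(-25.8 + 1000) = 1010.2/974.2 = 1.036953
f = 1.036953^(1/-0.0276) = exp(ln(1.036953)/-0.0276) = exp(0.03629/-0.0276)
f = exp(-1.3147) = 0.2685

0.27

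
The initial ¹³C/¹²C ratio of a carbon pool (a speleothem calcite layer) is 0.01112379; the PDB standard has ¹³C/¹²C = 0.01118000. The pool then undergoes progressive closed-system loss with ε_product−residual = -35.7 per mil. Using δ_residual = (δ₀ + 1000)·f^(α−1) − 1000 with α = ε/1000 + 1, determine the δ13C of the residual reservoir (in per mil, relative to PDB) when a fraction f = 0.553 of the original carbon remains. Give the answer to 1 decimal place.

δ₀ = (0.01112379/0.01118000 − 1)×1000 = (0.994972 − 1)×1000 = -5.028 per mil
α − 1 = ε/1000 = -0.0357
f^(α−1) = 0.553^(-0.0357) = 1.021374
δ_res = (-5.028 + 1000) × 1.021374 − 1000 = 1016.239 − 1000 = 16.24 per mil

16.2 per mil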